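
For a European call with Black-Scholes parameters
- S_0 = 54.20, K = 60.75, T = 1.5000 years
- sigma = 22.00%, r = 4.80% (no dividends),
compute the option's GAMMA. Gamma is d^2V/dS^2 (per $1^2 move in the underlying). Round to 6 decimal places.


d1 = -0.0214745050; d2 = -0.2909183767
phi(d1) = 0.3988503040; exp(-qT) = 1.0000000000; exp(-rT) = 0.9305308958
Gamma = exp(-qT) * phi(d1) / (S * sigma * sqrt(T)) = 1.0000000000 * 0.3988503040 / (54.2000 * 0.2200 * 1.2247448714) = 0.027311

Answer: Gamma = 0.027311


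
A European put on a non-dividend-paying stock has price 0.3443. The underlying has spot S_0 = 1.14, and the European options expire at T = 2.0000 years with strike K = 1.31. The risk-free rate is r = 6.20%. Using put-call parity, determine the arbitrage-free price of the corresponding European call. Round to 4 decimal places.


Answer: Call price = 0.3271

Derivation:
Put-call parity: C - P = S_0 * exp(-qT) - K * exp(-rT).
S_0 * exp(-qT) = 1.1400 * 1.00000000 = 1.14000000
K * exp(-rT) = 1.3100 * 0.88337984 = 1.15722759
C = P + S*exp(-qT) - K*exp(-rT)
C = 0.3443 + 1.14000000 - 1.15722759 = 0.3271


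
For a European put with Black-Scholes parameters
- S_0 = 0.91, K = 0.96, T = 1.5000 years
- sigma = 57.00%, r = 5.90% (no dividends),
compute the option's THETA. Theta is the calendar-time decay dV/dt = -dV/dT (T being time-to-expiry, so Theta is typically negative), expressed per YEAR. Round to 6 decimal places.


d1 = 0.3992042516; d2 = -0.2989003251
phi(d1) = 0.3683872625; exp(-qT) = 1.0000000000; exp(-rT) = 0.9153031107
Theta = -S*exp(-qT)*phi(d1)*sigma/(2*sqrt(T)) + r*K*exp(-rT)*N(-d2) - q*S*exp(-qT)*N(-d1)
N(-d1) = 0.3448713554; N(-d2) = 0.6174919505; sqrt(T) = 1.2247448714
Term 1 = -0.9100 * 1.0000000000 * 0.3683872625 * 0.5700 / (2 * 1.2247448714) = -0.0780090930
Term 2 = 0.0590 * 0.9600 * 0.9153031107 * 0.6174919505 = 0.0320124920
Term 3 = 0 (no dividend yield, q = 0)
Theta = -0.0780090930 + (0.0320124920) + (0.0000000000) = -0.045997

Answer: Theta = -0.045997


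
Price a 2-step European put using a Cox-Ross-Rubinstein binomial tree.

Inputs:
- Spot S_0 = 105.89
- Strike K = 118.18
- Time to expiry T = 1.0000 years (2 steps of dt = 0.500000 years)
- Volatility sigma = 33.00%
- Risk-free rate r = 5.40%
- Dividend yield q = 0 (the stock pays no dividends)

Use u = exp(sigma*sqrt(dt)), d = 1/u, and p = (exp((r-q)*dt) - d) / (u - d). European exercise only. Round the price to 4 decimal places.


Answer: Price = V(0,0) = 18.0843

Derivation:
dt = T/N = 0.500000
u = exp(sigma*sqrt(dt)) = 1.262817; d = 1/u = 0.791880
p = (exp((r-q)*dt) - d) / (u - d) = 0.500040
Discount per step: exp(-r*dt) = 0.973361
Stock lattice S(k, i) with i counting down-moves:
  k=0: S(0,0) = 105.8900
  k=1: S(1,0) = 133.7197; S(1,1) = 83.8522
  k=2: S(2,0) = 168.8636; S(2,1) = 105.8900; S(2,2) = 66.4009
Terminal payoffs V(N, i) = max(K - S_T, 0):
  V(2,0) = 0.000000; V(2,1) = 12.290000; V(2,2) = 51.779118
Backward induction: V(k, i) = exp(-r*dt) * [p * V(k+1, i) + (1-p) * V(k+1, i+1)].
  V(1,0) = exp(-r*dt) * [p*0.000000 + (1-p)*12.290000] = 5.980821
  V(1,1) = exp(-r*dt) * [p*12.290000 + (1-p)*51.779118] = 31.179644
  V(0,0) = exp(-r*dt) * [p*5.980821 + (1-p)*31.179644] = 18.084286


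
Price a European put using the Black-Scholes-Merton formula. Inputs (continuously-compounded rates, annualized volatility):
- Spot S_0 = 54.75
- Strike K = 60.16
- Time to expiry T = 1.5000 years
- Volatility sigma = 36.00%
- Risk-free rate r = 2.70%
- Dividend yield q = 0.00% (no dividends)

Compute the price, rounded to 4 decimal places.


Answer: Price = 11.3993

Derivation:
d1 = (ln(S/K) + (r - q + 0.5*sigma^2) * T) / (sigma * sqrt(T)) = 0.09859126
d2 = d1 - sigma * sqrt(T) = -0.34231690
exp(-rT) = 0.96030916; exp(-qT) = 1.00000000
P = K * exp(-rT) * N(-d2) - S_0 * exp(-qT) * N(-d1)
N(-d1) = 0.46073141; N(-d2) = 0.63394379
P = 60.1600 * 0.96030916 * 0.63394379 - 54.7500 * 1.00000000 * 0.46073141 = 11.3993


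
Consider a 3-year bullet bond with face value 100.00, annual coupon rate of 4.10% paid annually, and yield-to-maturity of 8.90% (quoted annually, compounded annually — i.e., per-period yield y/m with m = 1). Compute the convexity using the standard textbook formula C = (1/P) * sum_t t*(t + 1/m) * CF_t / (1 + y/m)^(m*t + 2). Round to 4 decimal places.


Answer: Convexity = 9.5581

Derivation:
Coupon per period c = face * coupon_rate / m = 4.100000
Periods per year m = 1; per-period yield y/m = 0.089000
Number of cashflows N = 3
Cashflows (t years, CF_t, discount factor 1/(1+y/m)^(m*t), PV):
  t = 1.0000: CF_t = 4.100000, DF = 0.918274, PV = 3.764922
  t = 2.0000: CF_t = 4.100000, DF = 0.843226, PV = 3.457229
  t = 3.0000: CF_t = 104.100000, DF = 0.774313, PV = 80.605948
Price P = sum_t PV_t = 87.828099
Convexity numerator sum_t t*(t + 1/m) * CF_t / (1+y/m)^(m*t + 2):
  t = 1.0000: term = 6.349364
  t = 2.0000: term = 17.491360
  t = 3.0000: term = 815.628846
Convexity = (1/P) * sum = 839.469570 / 87.828099 = 9.558098


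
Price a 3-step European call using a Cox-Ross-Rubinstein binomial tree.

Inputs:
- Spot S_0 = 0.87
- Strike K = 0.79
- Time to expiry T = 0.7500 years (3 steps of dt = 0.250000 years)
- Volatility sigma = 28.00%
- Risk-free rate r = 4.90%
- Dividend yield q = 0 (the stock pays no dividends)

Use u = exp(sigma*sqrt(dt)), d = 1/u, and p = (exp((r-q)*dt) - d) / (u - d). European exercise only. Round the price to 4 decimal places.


Answer: Price = V(0,0) = 0.1454

Derivation:
dt = T/N = 0.250000
u = exp(sigma*sqrt(dt)) = 1.150274; d = 1/u = 0.869358
p = (exp((r-q)*dt) - d) / (u - d) = 0.508933
Discount per step: exp(-r*dt) = 0.987825
Stock lattice S(k, i) with i counting down-moves:
  k=0: S(0,0) = 0.8700
  k=1: S(1,0) = 1.0007; S(1,1) = 0.7563
  k=2: S(2,0) = 1.1511; S(2,1) = 0.8700; S(2,2) = 0.6575
  k=3: S(3,0) = 1.3241; S(3,1) = 1.0007; S(3,2) = 0.7563; S(3,3) = 0.5716
Terminal payoffs V(N, i) = max(S_T - K, 0):
  V(3,0) = 0.534107; V(3,1) = 0.210738; V(3,2) = 0.000000; V(3,3) = 0.000000
Backward induction: V(k, i) = exp(-r*dt) * [p * V(k+1, i) + (1-p) * V(k+1, i+1)].
  V(2,0) = exp(-r*dt) * [p*0.534107 + (1-p)*0.210738] = 0.370741
  V(2,1) = exp(-r*dt) * [p*0.210738 + (1-p)*0.000000] = 0.105946
  V(2,2) = exp(-r*dt) * [p*0.000000 + (1-p)*0.000000] = 0.000000
  V(1,0) = exp(-r*dt) * [p*0.370741 + (1-p)*0.105946] = 0.237778
  V(1,1) = exp(-r*dt) * [p*0.105946 + (1-p)*0.000000] = 0.053263
  V(0,0) = exp(-r*dt) * [p*0.237778 + (1-p)*0.053263] = 0.145377


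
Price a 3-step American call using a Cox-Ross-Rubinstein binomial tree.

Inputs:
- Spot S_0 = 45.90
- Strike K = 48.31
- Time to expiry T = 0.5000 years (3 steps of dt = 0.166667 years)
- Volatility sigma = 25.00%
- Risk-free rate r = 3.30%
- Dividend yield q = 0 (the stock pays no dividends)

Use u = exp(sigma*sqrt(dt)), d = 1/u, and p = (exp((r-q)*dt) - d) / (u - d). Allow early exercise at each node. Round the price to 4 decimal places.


Answer: Price = V(0,0) = 2.6738

Derivation:
dt = T/N = 0.166667
u = exp(sigma*sqrt(dt)) = 1.107452; d = 1/u = 0.902974
p = (exp((r-q)*dt) - d) / (u - d) = 0.501478
Discount per step: exp(-r*dt) = 0.994515
Stock lattice S(k, i) with i counting down-moves:
  k=0: S(0,0) = 45.9000
  k=1: S(1,0) = 50.8321; S(1,1) = 41.4465
  k=2: S(2,0) = 56.2941; S(2,1) = 45.9000; S(2,2) = 37.4251
  k=3: S(3,0) = 62.3430; S(3,1) = 50.8321; S(3,2) = 41.4465; S(3,3) = 33.7939
Terminal payoffs V(N, i) = max(S_T - K, 0):
  V(3,0) = 14.032996; V(3,1) = 2.522057; V(3,2) = 0.000000; V(3,3) = 0.000000
Backward induction: V(k, i) = exp(-r*dt) * [p * V(k+1, i) + (1-p) * V(k+1, i+1)]; then take max(V_cont, immediate exercise) for American.
  V(2,0) = exp(-r*dt) * [p*14.032996 + (1-p)*2.522057] = 8.249049; exercise = 7.984073; V(2,0) = max -> 8.249049
  V(2,1) = exp(-r*dt) * [p*2.522057 + (1-p)*0.000000] = 1.257820; exercise = 0.000000; V(2,1) = max -> 1.257820
  V(2,2) = exp(-r*dt) * [p*0.000000 + (1-p)*0.000000] = 0.000000; exercise = 0.000000; V(2,2) = max -> 0.000000
  V(1,0) = exp(-r*dt) * [p*8.249049 + (1-p)*1.257820] = 4.737641; exercise = 2.522057; V(1,0) = max -> 4.737641
  V(1,1) = exp(-r*dt) * [p*1.257820 + (1-p)*0.000000] = 0.627310; exercise = 0.000000; V(1,1) = max -> 0.627310
  V(0,0) = exp(-r*dt) * [p*4.737641 + (1-p)*0.627310] = 2.673806; exercise = 0.000000; V(0,0) = max -> 2.673806


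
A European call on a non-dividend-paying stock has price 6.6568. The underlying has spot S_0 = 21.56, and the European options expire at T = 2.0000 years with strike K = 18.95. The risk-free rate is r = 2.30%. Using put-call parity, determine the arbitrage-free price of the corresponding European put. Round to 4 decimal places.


Put-call parity: C - P = S_0 * exp(-qT) - K * exp(-rT).
S_0 * exp(-qT) = 21.5600 * 1.00000000 = 21.56000000
K * exp(-rT) = 18.9500 * 0.95504196 = 18.09804518
P = C - S*exp(-qT) + K*exp(-rT)
P = 6.6568 - 21.56000000 + 18.09804518 = 3.1948

Answer: Put price = 3.1948


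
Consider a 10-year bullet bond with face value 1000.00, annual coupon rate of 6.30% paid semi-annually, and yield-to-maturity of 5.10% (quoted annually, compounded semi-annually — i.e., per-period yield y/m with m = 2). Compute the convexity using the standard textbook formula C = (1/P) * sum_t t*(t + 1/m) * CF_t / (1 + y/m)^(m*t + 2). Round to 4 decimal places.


Coupon per period c = face * coupon_rate / m = 31.500000
Periods per year m = 2; per-period yield y/m = 0.025500
Number of cashflows N = 20
Cashflows (t years, CF_t, discount factor 1/(1+y/m)^(m*t), PV):
  t = 0.5000: CF_t = 31.500000, DF = 0.975134, PV = 30.716724
  t = 1.0000: CF_t = 31.500000, DF = 0.950886, PV = 29.952924
  t = 1.5000: CF_t = 31.500000, DF = 0.927242, PV = 29.208117
  t = 2.0000: CF_t = 31.500000, DF = 0.904185, PV = 28.481830
  t = 2.5000: CF_t = 31.500000, DF = 0.881702, PV = 27.773603
  t = 3.0000: CF_t = 31.500000, DF = 0.859777, PV = 27.082987
  t = 3.5000: CF_t = 31.500000, DF = 0.838398, PV = 26.409544
  t = 4.0000: CF_t = 31.500000, DF = 0.817551, PV = 25.752846
  t = 4.5000: CF_t = 31.500000, DF = 0.797222, PV = 25.112478
  t = 5.0000: CF_t = 31.500000, DF = 0.777398, PV = 24.488033
  t = 5.5000: CF_t = 31.500000, DF = 0.758067, PV = 23.879116
  t = 6.0000: CF_t = 31.500000, DF = 0.739217, PV = 23.285340
  t = 6.5000: CF_t = 31.500000, DF = 0.720836, PV = 22.706328
  t = 7.0000: CF_t = 31.500000, DF = 0.702912, PV = 22.141715
  t = 7.5000: CF_t = 31.500000, DF = 0.685433, PV = 21.591140
  t = 8.0000: CF_t = 31.500000, DF = 0.668389, PV = 21.054257
  t = 8.5000: CF_t = 31.500000, DF = 0.651769, PV = 20.530723
  t = 9.0000: CF_t = 31.500000, DF = 0.635562, PV = 20.020208
  t = 9.5000: CF_t = 31.500000, DF = 0.619758, PV = 19.522387
  t = 10.0000: CF_t = 1031.500000, DF = 0.604347, PV = 623.384412
Price P = sum_t PV_t = 1093.094714
Convexity numerator sum_t t*(t + 1/m) * CF_t / (1+y/m)^(m*t + 2):
  t = 0.5000: term = 14.604059
  t = 1.0000: term = 42.722745
  t = 1.5000: term = 83.320810
  t = 2.0000: term = 135.414936
  t = 2.5000: term = 198.071579
  t = 3.0000: term = 270.404886
  t = 3.5000: term = 351.574694
  t = 4.0000: term = 440.784599
  t = 4.5000: term = 537.280106
  t = 5.0000: term = 640.346841
  t = 5.5000: term = 749.308834
  t = 6.0000: term = 863.526868
  t = 6.5000: term = 982.396892
  t = 7.0000: term = 1105.348489
  t = 7.5000: term = 1231.843409
  t = 8.0000: term = 1361.374156
  t = 8.5000: term = 1493.462629
  t = 9.0000: term = 1627.658814
  t = 9.5000: term = 1763.539536
  t = 10.0000: term = 62240.619674
Convexity = (1/P) * sum = 76133.604556 / 1093.094714 = 69.649595

Answer: Convexity = 69.6496


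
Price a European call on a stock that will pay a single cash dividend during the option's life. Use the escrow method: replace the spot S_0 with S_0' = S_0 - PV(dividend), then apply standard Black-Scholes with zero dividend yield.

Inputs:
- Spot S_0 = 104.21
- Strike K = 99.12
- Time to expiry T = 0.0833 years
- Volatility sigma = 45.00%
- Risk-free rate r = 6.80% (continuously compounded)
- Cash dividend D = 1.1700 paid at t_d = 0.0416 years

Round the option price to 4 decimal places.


PV(D) = D * exp(-r * t_d) = 1.1700 * 0.99717520 = 1.16669498
S_0' = S_0 - PV(D) = 104.2100 - 1.16669498 = 103.04330502
d1 = (ln(S_0'/K) + (r + sigma^2/2)*T) / (sigma*sqrt(T)) = 0.40743386
d2 = d1 - sigma*sqrt(T) = 0.27755603
exp(-rT) = 0.99435161
N(d1) = 0.65815532; N(d2) = 0.60932341
C = S_0' * N(d1) - K * exp(-rT) * N(d2) = 103.04330502 * 0.65815532 - 99.1200 * 0.99435161 * 0.60932341 = 7.7635

Answer: Price = 7.7635


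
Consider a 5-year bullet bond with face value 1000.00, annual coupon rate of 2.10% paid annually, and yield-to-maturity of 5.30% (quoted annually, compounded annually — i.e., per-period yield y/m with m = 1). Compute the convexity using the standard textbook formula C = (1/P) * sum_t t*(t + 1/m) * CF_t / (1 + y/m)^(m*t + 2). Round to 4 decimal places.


Coupon per period c = face * coupon_rate / m = 21.000000
Periods per year m = 1; per-period yield y/m = 0.053000
Number of cashflows N = 5
Cashflows (t years, CF_t, discount factor 1/(1+y/m)^(m*t), PV):
  t = 1.0000: CF_t = 21.000000, DF = 0.949668, PV = 19.943020
  t = 2.0000: CF_t = 21.000000, DF = 0.901869, PV = 18.939240
  t = 3.0000: CF_t = 21.000000, DF = 0.856475, PV = 17.985983
  t = 4.0000: CF_t = 21.000000, DF = 0.813367, PV = 17.080706
  t = 5.0000: CF_t = 1021.000000, DF = 0.772428, PV = 788.649235
Price P = sum_t PV_t = 862.598184
Convexity numerator sum_t t*(t + 1/m) * CF_t / (1+y/m)^(m*t + 2):
  t = 1.0000: term = 35.971966
  t = 2.0000: term = 102.484234
  t = 3.0000: term = 194.651917
  t = 4.0000: term = 308.091037
  t = 5.0000: term = 21337.738995
Convexity = (1/P) * sum = 21978.938149 / 862.598184 = 25.479926

Answer: Convexity = 25.4799


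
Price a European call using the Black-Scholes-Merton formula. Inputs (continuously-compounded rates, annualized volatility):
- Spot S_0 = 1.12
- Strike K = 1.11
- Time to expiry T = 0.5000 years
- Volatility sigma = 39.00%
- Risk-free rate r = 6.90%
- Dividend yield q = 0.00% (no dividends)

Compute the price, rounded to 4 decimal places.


d1 = (ln(S/K) + (r - q + 0.5*sigma^2) * T) / (sigma * sqrt(T)) = 0.29551142
d2 = d1 - sigma * sqrt(T) = 0.01973977
exp(-rT) = 0.96608834; exp(-qT) = 1.00000000
C = S_0 * exp(-qT) * N(d1) - K * exp(-rT) * N(d2)
N(d1) = 0.61619838; N(d2) = 0.50787452
C = 1.1200 * 1.00000000 * 0.61619838 - 1.1100 * 0.96608834 * 0.50787452 = 0.1455

Answer: Price = 0.1455


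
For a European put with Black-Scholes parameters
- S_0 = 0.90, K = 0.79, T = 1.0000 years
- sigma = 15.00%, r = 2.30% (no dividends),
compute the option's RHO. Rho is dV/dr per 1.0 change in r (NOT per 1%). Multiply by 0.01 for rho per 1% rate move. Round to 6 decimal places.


Answer: Rho = -0.132570

Derivation:
d1 = 1.0974121191; d2 = 0.9474121191
phi(d1) = 0.2184724820; exp(-qT) = 1.0000000000; exp(-rT) = 0.9772624838
N(-d2) = 0.1717144090
Rho = -K*T*exp(-rT)*N(-d2) = -0.7900 * 1.0000 * 0.9772624838 * 0.1717144090 = -0.132570


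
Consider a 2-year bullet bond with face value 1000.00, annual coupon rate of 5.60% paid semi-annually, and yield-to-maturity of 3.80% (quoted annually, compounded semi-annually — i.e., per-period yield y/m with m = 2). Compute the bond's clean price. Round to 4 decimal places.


Answer: Price = 1034.3529

Derivation:
Coupon per period c = face * coupon_rate / m = 28.000000
Periods per year m = 2; per-period yield y/m = 0.019000
Number of cashflows N = 4
Cashflows (t years, CF_t, discount factor 1/(1+y/m)^(m*t), PV):
  t = 0.5000: CF_t = 28.000000, DF = 0.981354, PV = 27.477920
  t = 1.0000: CF_t = 28.000000, DF = 0.963056, PV = 26.965574
  t = 1.5000: CF_t = 28.000000, DF = 0.945099, PV = 26.462781
  t = 2.0000: CF_t = 1028.000000, DF = 0.927477, PV = 953.446609
Price P = sum_t PV_t = 1034.352883


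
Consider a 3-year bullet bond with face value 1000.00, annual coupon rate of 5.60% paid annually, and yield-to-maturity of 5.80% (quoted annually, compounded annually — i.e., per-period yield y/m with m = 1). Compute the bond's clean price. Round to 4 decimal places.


Coupon per period c = face * coupon_rate / m = 56.000000
Periods per year m = 1; per-period yield y/m = 0.058000
Number of cashflows N = 3
Cashflows (t years, CF_t, discount factor 1/(1+y/m)^(m*t), PV):
  t = 1.0000: CF_t = 56.000000, DF = 0.945180, PV = 52.930057
  t = 2.0000: CF_t = 56.000000, DF = 0.893364, PV = 50.028409
  t = 3.0000: CF_t = 1056.000000, DF = 0.844390, PV = 891.675667
Price P = sum_t PV_t = 994.634132

Answer: Price = 994.6341


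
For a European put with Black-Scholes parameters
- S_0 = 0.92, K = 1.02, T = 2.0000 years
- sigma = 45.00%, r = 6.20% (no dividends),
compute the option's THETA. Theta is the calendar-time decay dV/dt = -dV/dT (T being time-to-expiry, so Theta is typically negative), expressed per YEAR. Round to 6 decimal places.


d1 = 0.3509068687; d2 = -0.2854892344
phi(d1) = 0.3751211088; exp(-qT) = 1.0000000000; exp(-rT) = 0.8833798409
Theta = -S*exp(-qT)*phi(d1)*sigma/(2*sqrt(T)) + r*K*exp(-rT)*N(-d2) - q*S*exp(-qT)*N(-d1)
N(-d1) = 0.3628291092; N(-d2) = 0.6123653245; sqrt(T) = 1.4142135624
Term 1 = -0.9200 * 1.0000000000 * 0.3751211088 * 0.4500 / (2 * 1.4142135624) = -0.0549068907
Term 2 = 0.0620 * 1.0200 * 0.8833798409 * 0.6123653245 = 0.0342097528
Term 3 = 0 (no dividend yield, q = 0)
Theta = -0.0549068907 + (0.0342097528) + (0.0000000000) = -0.020697

Answer: Theta = -0.020697


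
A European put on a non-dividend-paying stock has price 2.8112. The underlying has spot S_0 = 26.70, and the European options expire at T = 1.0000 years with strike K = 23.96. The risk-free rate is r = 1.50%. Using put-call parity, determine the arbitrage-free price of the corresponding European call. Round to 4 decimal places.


Put-call parity: C - P = S_0 * exp(-qT) - K * exp(-rT).
S_0 * exp(-qT) = 26.7000 * 1.00000000 = 26.70000000
K * exp(-rT) = 23.9600 * 0.98511194 = 23.60328207
C = P + S*exp(-qT) - K*exp(-rT)
C = 2.8112 + 26.70000000 - 23.60328207 = 5.9079

Answer: Call price = 5.9079


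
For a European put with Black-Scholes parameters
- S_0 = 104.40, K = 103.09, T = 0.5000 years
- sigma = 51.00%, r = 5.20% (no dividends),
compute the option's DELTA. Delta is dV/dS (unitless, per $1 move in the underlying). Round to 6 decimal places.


Answer: Delta = -0.386894

Derivation:
d1 = 0.2874244381; d2 = -0.0732000203
phi(d1) = 0.3827991128; exp(-qT) = 1.0000000000; exp(-rT) = 0.9743350896
N(-d1) = 0.3868936757
Delta = -exp(-qT) * N(-d1) = -1.0000000000 * 0.3868936757 = -0.386894


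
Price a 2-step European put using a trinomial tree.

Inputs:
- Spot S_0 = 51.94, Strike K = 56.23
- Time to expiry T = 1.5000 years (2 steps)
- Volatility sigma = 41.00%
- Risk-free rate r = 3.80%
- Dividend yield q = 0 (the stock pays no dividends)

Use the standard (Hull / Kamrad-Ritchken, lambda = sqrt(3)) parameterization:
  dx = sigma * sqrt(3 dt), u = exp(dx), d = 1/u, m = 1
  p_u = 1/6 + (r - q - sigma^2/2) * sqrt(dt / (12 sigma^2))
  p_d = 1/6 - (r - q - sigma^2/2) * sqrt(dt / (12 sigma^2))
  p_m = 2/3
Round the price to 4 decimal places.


dt = T/N = 0.750000; dx = sigma*sqrt(3*dt) = 0.615000
u = exp(dx) = 1.849657; d = 1/u = 0.540641
p_u = 0.138587, p_m = 0.666667, p_d = 0.194746
Discount per step: exp(-r*dt) = 0.971902
Stock lattice S(k, j) with j the centered position index:
  k=0: S(0,+0) = 51.9400
  k=1: S(1,-1) = 28.0809; S(1,+0) = 51.9400; S(1,+1) = 96.0712
  k=2: S(2,-2) = 15.1817; S(2,-1) = 28.0809; S(2,+0) = 51.9400; S(2,+1) = 96.0712; S(2,+2) = 177.6987
Terminal payoffs V(N, j) = max(K - S_T, 0):
  V(2,-2) = 41.048324; V(2,-1) = 28.149112; V(2,+0) = 4.290000; V(2,+1) = 0.000000; V(2,+2) = 0.000000
Backward induction: V(k, j) = exp(-r*dt) * [p_u * V(k+1, j+1) + p_m * V(k+1, j) + p_d * V(k+1, j-1)]
  V(1,-1) = exp(-r*dt) * [p_u*4.290000 + p_m*28.149112 + p_d*41.048324] = 26.586007
  V(1,+0) = exp(-r*dt) * [p_u*0.000000 + p_m*4.290000 + p_d*28.149112] = 8.107536
  V(1,+1) = exp(-r*dt) * [p_u*0.000000 + p_m*0.000000 + p_d*4.290000] = 0.811986
  V(0,+0) = exp(-r*dt) * [p_u*0.811986 + p_m*8.107536 + p_d*26.586007] = 10.394565

Answer: Price = V(0,0) = 10.3946


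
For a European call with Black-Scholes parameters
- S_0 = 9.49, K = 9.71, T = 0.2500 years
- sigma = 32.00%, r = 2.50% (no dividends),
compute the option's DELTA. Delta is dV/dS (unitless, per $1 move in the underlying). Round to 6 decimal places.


Answer: Delta = 0.490357

Derivation:
d1 = -0.0241729355; d2 = -0.1841729355
phi(d1) = 0.3988257403; exp(-qT) = 1.0000000000; exp(-rT) = 0.9937694906
N(d1) = 0.4903573331
Delta = exp(-qT) * N(d1) = 1.0000000000 * 0.4903573331 = 0.490357


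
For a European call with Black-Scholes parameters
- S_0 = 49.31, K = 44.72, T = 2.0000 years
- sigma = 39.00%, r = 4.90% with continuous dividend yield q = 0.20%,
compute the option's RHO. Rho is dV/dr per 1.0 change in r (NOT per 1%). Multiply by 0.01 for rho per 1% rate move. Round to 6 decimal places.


Answer: Rho = 42.866419

Derivation:
d1 = 0.6233528320; d2 = 0.0718095427
phi(d1) = 0.3284985320; exp(-qT) = 0.9960079893; exp(-rT) = 0.9066489038
N(d2) = 0.5286232608
Rho = K*T*exp(-rT)*N(d2) = 44.7200 * 2.0000 * 0.9066489038 * 0.5286232608 = 42.866419


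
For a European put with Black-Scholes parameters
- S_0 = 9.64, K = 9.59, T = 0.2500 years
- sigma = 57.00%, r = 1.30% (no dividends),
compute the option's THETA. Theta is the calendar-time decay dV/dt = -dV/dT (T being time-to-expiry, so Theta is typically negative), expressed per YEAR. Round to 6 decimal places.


d1 = 0.1721498938; d2 = -0.1128501062
phi(d1) = 0.3930744180; exp(-qT) = 1.0000000000; exp(-rT) = 0.9967552755
Theta = -S*exp(-qT)*phi(d1)*sigma/(2*sqrt(T)) + r*K*exp(-rT)*N(-d2) - q*S*exp(-qT)*N(-d1)
N(-d1) = 0.4316598443; N(-d2) = 0.5449253035; sqrt(T) = 0.5000000000
Term 1 = -9.6400 * 1.0000000000 * 0.3930744180 * 0.5700 / (2 * 0.5000000000) = -2.1598653120
Term 2 = 0.0130 * 9.5900 * 0.9967552755 * 0.5449253035 = 0.0677154045
Term 3 = 0 (no dividend yield, q = 0)
Theta = -2.1598653120 + (0.0677154045) + (0.0000000000) = -2.092150

Answer: Theta = -2.092150


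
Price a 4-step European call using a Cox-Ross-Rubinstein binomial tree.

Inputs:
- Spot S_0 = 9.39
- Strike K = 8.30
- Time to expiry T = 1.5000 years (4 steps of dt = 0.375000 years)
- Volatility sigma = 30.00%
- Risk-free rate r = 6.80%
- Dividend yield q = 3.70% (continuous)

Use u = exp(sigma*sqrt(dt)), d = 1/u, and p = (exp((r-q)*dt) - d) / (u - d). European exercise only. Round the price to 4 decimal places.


dt = T/N = 0.375000
u = exp(sigma*sqrt(dt)) = 1.201669; d = 1/u = 0.832176
p = (exp((r-q)*dt) - d) / (u - d) = 0.485846
Discount per step: exp(-r*dt) = 0.974822
Stock lattice S(k, i) with i counting down-moves:
  k=0: S(0,0) = 9.3900
  k=1: S(1,0) = 11.2837; S(1,1) = 7.8141
  k=2: S(2,0) = 13.5592; S(2,1) = 9.3900; S(2,2) = 6.5027
  k=3: S(3,0) = 16.2937; S(3,1) = 11.2837; S(3,2) = 7.8141; S(3,3) = 5.4114
  k=4: S(4,0) = 19.5797; S(4,1) = 13.5592; S(4,2) = 9.3900; S(4,3) = 6.5027; S(4,4) = 4.5032
Terminal payoffs V(N, i) = max(S_T - K, 0):
  V(4,0) = 11.279678; V(4,1) = 5.259247; V(4,2) = 1.090000; V(4,3) = 0.000000; V(4,4) = 0.000000
Backward induction: V(k, i) = exp(-r*dt) * [p * V(k+1, i) + (1-p) * V(k+1, i+1)].
  V(3,0) = exp(-r*dt) * [p*11.279678 + (1-p)*5.259247] = 7.978192
  V(3,1) = exp(-r*dt) * [p*5.259247 + (1-p)*1.090000] = 3.037170
  V(3,2) = exp(-r*dt) * [p*1.090000 + (1-p)*0.000000] = 0.516239
  V(3,3) = exp(-r*dt) * [p*0.000000 + (1-p)*0.000000] = 0.000000
  V(2,0) = exp(-r*dt) * [p*7.978192 + (1-p)*3.037170] = 5.300838
  V(2,1) = exp(-r*dt) * [p*3.037170 + (1-p)*0.516239] = 1.697189
  V(2,2) = exp(-r*dt) * [p*0.516239 + (1-p)*0.000000] = 0.244498
  V(1,0) = exp(-r*dt) * [p*5.300838 + (1-p)*1.697189] = 3.361196
  V(1,1) = exp(-r*dt) * [p*1.697189 + (1-p)*0.244498] = 0.926357
  V(0,0) = exp(-r*dt) * [p*3.361196 + (1-p)*0.926357] = 2.056207

Answer: Price = V(0,0) = 2.0562


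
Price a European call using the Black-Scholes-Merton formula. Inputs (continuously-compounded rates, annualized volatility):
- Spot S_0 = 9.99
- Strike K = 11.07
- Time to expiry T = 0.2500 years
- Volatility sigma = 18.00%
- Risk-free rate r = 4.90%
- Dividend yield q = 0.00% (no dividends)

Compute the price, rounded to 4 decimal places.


d1 = (ln(S/K) + (r - q + 0.5*sigma^2) * T) / (sigma * sqrt(T)) = -0.95949060
d2 = d1 - sigma * sqrt(T) = -1.04949060
exp(-rT) = 0.98782473; exp(-qT) = 1.00000000
C = S_0 * exp(-qT) * N(d1) - K * exp(-rT) * N(d2)
N(d1) = 0.16865583; N(d2) = 0.14697619
C = 9.9900 * 1.00000000 * 0.16865583 - 11.0700 * 0.98782473 * 0.14697619 = 0.0777

Answer: Price = 0.0777


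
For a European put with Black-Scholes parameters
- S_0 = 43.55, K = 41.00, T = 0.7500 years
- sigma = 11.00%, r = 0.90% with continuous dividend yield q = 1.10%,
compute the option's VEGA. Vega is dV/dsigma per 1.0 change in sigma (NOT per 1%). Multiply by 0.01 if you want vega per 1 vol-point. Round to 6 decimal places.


d1 = 0.6652664031; d2 = 0.5700036087
phi(d1) = 0.3197460389; exp(-qT) = 0.9917839379; exp(-rT) = 0.9932727301
Vega = S * exp(-qT) * phi(d1) * sqrt(T) = 43.5500 * 0.9917839379 * 0.3197460389 * 0.8660254038 = 11.960271

Answer: Vega = 11.960271


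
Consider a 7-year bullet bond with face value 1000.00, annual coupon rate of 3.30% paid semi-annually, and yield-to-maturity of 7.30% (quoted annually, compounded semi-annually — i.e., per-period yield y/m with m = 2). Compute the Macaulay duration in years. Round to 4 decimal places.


Coupon per period c = face * coupon_rate / m = 16.500000
Periods per year m = 2; per-period yield y/m = 0.036500
Number of cashflows N = 14
Cashflows (t years, CF_t, discount factor 1/(1+y/m)^(m*t), PV):
  t = 0.5000: CF_t = 16.500000, DF = 0.964785, PV = 15.918958
  t = 1.0000: CF_t = 16.500000, DF = 0.930811, PV = 15.358377
  t = 1.5000: CF_t = 16.500000, DF = 0.898033, PV = 14.817537
  t = 2.0000: CF_t = 16.500000, DF = 0.866409, PV = 14.295743
  t = 2.5000: CF_t = 16.500000, DF = 0.835898, PV = 13.792323
  t = 3.0000: CF_t = 16.500000, DF = 0.806462, PV = 13.306631
  t = 3.5000: CF_t = 16.500000, DF = 0.778063, PV = 12.838042
  t = 4.0000: CF_t = 16.500000, DF = 0.750664, PV = 12.385955
  t = 4.5000: CF_t = 16.500000, DF = 0.724230, PV = 11.949788
  t = 5.0000: CF_t = 16.500000, DF = 0.698726, PV = 11.528980
  t = 5.5000: CF_t = 16.500000, DF = 0.674121, PV = 11.122991
  t = 6.0000: CF_t = 16.500000, DF = 0.650382, PV = 10.731298
  t = 6.5000: CF_t = 16.500000, DF = 0.627479, PV = 10.353399
  t = 7.0000: CF_t = 1016.500000, DF = 0.605382, PV = 615.371095
Price P = sum_t PV_t = 783.771116
Macaulay numerator sum_t t * PV_t:
  t * PV_t at t = 0.5000: 7.959479
  t * PV_t at t = 1.0000: 15.358377
  t * PV_t at t = 1.5000: 22.226306
  t * PV_t at t = 2.0000: 28.591485
  t * PV_t at t = 2.5000: 34.480807
  t * PV_t at t = 3.0000: 39.919892
  t * PV_t at t = 3.5000: 44.933148
  t * PV_t at t = 4.0000: 49.543819
  t * PV_t at t = 4.5000: 53.774044
  t * PV_t at t = 5.0000: 57.644899
  t * PV_t at t = 5.5000: 61.176449
  t * PV_t at t = 6.0000: 64.387790
  t * PV_t at t = 6.5000: 67.297095
  t * PV_t at t = 7.0000: 4307.597666
Macaulay duration D = (sum_t t * PV_t) / P = 4854.891256 / 783.771116 = 6.194272

Answer: Macaulay duration = 6.1943 years


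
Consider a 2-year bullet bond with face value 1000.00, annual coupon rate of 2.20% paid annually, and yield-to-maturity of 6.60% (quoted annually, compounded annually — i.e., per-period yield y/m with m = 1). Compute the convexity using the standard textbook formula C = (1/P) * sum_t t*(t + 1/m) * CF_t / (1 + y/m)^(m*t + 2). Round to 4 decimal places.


Coupon per period c = face * coupon_rate / m = 22.000000
Periods per year m = 1; per-period yield y/m = 0.066000
Number of cashflows N = 2
Cashflows (t years, CF_t, discount factor 1/(1+y/m)^(m*t), PV):
  t = 1.0000: CF_t = 22.000000, DF = 0.938086, PV = 20.637899
  t = 2.0000: CF_t = 1022.000000, DF = 0.880006, PV = 899.366044
Price P = sum_t PV_t = 920.003942
Convexity numerator sum_t t*(t + 1/m) * CF_t / (1+y/m)^(m*t + 2):
  t = 1.0000: term = 36.322946
  t = 2.0000: term = 4748.684622
Convexity = (1/P) * sum = 4785.007568 / 920.003942 = 5.201073

Answer: Convexity = 5.2011


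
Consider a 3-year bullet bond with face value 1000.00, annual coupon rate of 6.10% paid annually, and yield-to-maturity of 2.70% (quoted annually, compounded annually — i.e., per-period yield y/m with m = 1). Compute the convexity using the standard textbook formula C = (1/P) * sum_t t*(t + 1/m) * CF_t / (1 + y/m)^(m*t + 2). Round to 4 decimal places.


Answer: Convexity = 10.5639

Derivation:
Coupon per period c = face * coupon_rate / m = 61.000000
Periods per year m = 1; per-period yield y/m = 0.027000
Number of cashflows N = 3
Cashflows (t years, CF_t, discount factor 1/(1+y/m)^(m*t), PV):
  t = 1.0000: CF_t = 61.000000, DF = 0.973710, PV = 59.396300
  t = 2.0000: CF_t = 61.000000, DF = 0.948111, PV = 57.834761
  t = 3.0000: CF_t = 1061.000000, DF = 0.923185, PV = 979.499127
Price P = sum_t PV_t = 1096.730188
Convexity numerator sum_t t*(t + 1/m) * CF_t / (1+y/m)^(m*t + 2):
  t = 1.0000: term = 112.628552
  t = 2.0000: term = 329.002586
  t = 3.0000: term = 11144.084898
Convexity = (1/P) * sum = 11585.716035 / 1096.730188 = 10.563871


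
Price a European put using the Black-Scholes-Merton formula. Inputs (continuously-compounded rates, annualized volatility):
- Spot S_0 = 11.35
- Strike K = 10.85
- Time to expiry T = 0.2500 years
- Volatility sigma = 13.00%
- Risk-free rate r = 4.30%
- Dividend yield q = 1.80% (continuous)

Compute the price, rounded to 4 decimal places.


d1 = (ln(S/K) + (r - q + 0.5*sigma^2) * T) / (sigma * sqrt(T)) = 0.82177175
d2 = d1 - sigma * sqrt(T) = 0.75677175
exp(-rT) = 0.98930757; exp(-qT) = 0.99551011
P = K * exp(-rT) * N(-d2) - S_0 * exp(-qT) * N(-d1)
N(-d1) = 0.20560341; N(-d2) = 0.22459331
P = 10.8500 * 0.98930757 * 0.22459331 - 11.3500 * 0.99551011 * 0.20560341 = 0.0877

Answer: Price = 0.0877


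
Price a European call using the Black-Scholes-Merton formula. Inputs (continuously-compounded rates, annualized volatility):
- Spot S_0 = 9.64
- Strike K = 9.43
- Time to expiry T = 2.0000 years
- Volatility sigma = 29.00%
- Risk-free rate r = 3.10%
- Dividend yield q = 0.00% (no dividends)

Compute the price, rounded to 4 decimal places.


Answer: Price = 1.9226

Derivation:
d1 = (ln(S/K) + (r - q + 0.5*sigma^2) * T) / (sigma * sqrt(T)) = 0.40993909
d2 = d1 - sigma * sqrt(T) = -0.00018284
exp(-rT) = 0.93988289; exp(-qT) = 1.00000000
C = S_0 * exp(-qT) * N(d1) - K * exp(-rT) * N(d2)
N(d1) = 0.65907469; N(d2) = 0.49992706
C = 9.6400 * 1.00000000 * 0.65907469 - 9.4300 * 0.93988289 * 0.49992706 = 1.9226


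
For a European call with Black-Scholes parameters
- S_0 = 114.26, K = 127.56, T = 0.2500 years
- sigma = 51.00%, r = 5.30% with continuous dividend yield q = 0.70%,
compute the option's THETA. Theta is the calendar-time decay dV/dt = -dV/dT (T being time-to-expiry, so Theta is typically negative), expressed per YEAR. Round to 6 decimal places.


d1 = -0.2592070151; d2 = -0.5142070151
phi(d1) = 0.3857627748; exp(-qT) = 0.9982515304; exp(-rT) = 0.9868373948
Theta = -S*exp(-qT)*phi(d1)*sigma/(2*sqrt(T)) - r*K*exp(-rT)*N(d2) + q*S*exp(-qT)*N(d1)
N(d1) = 0.3977377594; N(d2) = 0.3035536318; sqrt(T) = 0.5000000000
Term 1 = -114.2600 * 0.9982515304 * 0.3857627748 * 0.5100 / (2 * 0.5000000000) = -22.4400953235
Term 2 = -0.0530 * 127.5600 * 0.9868373948 * 0.3035536318 = -2.0252162878
Term 3 = 0.0070 * 114.2600 * 0.9982515304 * 0.3977377594 = 0.3175623940
Theta = -22.4400953235 + (-2.0252162878) + (0.3175623940) = -24.147749

Answer: Theta = -24.147749


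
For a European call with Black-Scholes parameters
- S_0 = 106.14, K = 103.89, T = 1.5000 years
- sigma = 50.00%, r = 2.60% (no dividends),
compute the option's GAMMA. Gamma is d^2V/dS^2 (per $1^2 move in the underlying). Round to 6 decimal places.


Answer: Gamma = 0.005655

Derivation:
d1 = 0.4048620021; d2 = -0.2075104336
phi(d1) = 0.3675502799; exp(-qT) = 1.0000000000; exp(-rT) = 0.9617507091
Gamma = exp(-qT) * phi(d1) / (S * sigma * sqrt(T)) = 1.0000000000 * 0.3675502799 / (106.1400 * 0.5000 * 1.2247448714) = 0.005655


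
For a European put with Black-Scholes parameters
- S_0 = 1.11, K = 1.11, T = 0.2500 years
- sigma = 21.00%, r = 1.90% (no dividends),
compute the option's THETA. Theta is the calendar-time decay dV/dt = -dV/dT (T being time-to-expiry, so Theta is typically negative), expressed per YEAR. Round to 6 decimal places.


Answer: Theta = -0.081994

Derivation:
d1 = 0.0977380952; d2 = -0.0072619048
phi(d1) = 0.3970413288; exp(-qT) = 1.0000000000; exp(-rT) = 0.9952612634
Theta = -S*exp(-qT)*phi(d1)*sigma/(2*sqrt(T)) + r*K*exp(-rT)*N(-d2) - q*S*exp(-qT)*N(-d1)
N(-d1) = 0.4610701324; N(-d2) = 0.5028970554; sqrt(T) = 0.5000000000
Term 1 = -1.1100 * 1.0000000000 * 0.3970413288 * 0.2100 / (2 * 0.5000000000) = -0.0925503337
Term 2 = 0.0190 * 1.1100 * 0.9952612634 * 0.5028970554 = 0.0105558394
Term 3 = 0 (no dividend yield, q = 0)
Theta = -0.0925503337 + (0.0105558394) + (0.0000000000) = -0.081994


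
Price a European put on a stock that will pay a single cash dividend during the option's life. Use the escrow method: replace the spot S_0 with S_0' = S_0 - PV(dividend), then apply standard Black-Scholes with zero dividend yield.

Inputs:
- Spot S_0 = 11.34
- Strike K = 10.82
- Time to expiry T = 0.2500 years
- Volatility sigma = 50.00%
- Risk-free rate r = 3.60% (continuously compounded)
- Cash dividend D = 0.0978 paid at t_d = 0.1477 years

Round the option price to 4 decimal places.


Answer: Price = 0.8521

Derivation:
PV(D) = D * exp(-r * t_d) = 0.0978 * 0.99469691 = 0.09728136
S_0' = S_0 - PV(D) = 11.3400 - 0.09728136 = 11.24271864
d1 = (ln(S_0'/K) + (r + sigma^2/2)*T) / (sigma*sqrt(T)) = 0.31429766
d2 = d1 - sigma*sqrt(T) = 0.06429766
exp(-rT) = 0.99104038
N(-d1) = 0.37664749; N(-d2) = 0.47436661
P = K * exp(-rT) * N(-d2) - S_0' * N(-d1) = 10.8200 * 0.99104038 * 0.47436661 - 11.24271864 * 0.37664749 = 0.8521


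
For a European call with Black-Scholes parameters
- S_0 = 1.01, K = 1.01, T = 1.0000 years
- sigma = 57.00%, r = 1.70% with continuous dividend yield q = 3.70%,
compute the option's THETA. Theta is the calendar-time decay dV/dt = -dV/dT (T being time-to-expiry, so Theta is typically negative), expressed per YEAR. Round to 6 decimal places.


d1 = 0.2499122807; d2 = -0.3200877193
phi(d1) = 0.3866765950; exp(-qT) = 0.9636761353; exp(-rT) = 0.9831436846
Theta = -S*exp(-qT)*phi(d1)*sigma/(2*sqrt(T)) - r*K*exp(-rT)*N(d2) + q*S*exp(-qT)*N(d1)
N(d1) = 0.5986724071; N(d2) = 0.3744509175; sqrt(T) = 1.0000000000
Term 1 = -1.0100 * 0.9636761353 * 0.3866765950 * 0.5700 / (2 * 1.0000000000) = -0.1072618353
Term 2 = -0.0170 * 1.0100 * 0.9831436846 * 0.3744509175 = -0.0063209476
Term 3 = 0.0370 * 1.0100 * 0.9636761353 * 0.5986724071 = 0.0215597363
Theta = -0.1072618353 + (-0.0063209476) + (0.0215597363) = -0.092023

Answer: Theta = -0.092023


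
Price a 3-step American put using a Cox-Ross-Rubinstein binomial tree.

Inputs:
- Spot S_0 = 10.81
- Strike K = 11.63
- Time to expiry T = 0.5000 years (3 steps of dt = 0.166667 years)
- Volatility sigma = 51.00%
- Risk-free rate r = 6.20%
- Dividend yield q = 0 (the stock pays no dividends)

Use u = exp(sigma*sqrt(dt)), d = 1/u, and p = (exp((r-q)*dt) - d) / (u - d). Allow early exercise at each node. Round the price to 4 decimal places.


dt = T/N = 0.166667
u = exp(sigma*sqrt(dt)) = 1.231468; d = 1/u = 0.812039
p = (exp((r-q)*dt) - d) / (u - d) = 0.472900
Discount per step: exp(-r*dt) = 0.989720
Stock lattice S(k, i) with i counting down-moves:
  k=0: S(0,0) = 10.8100
  k=1: S(1,0) = 13.3122; S(1,1) = 8.7781
  k=2: S(2,0) = 16.3935; S(2,1) = 10.8100; S(2,2) = 7.1282
  k=3: S(3,0) = 20.1881; S(3,1) = 13.3122; S(3,2) = 8.7781; S(3,3) = 5.7884
Terminal payoffs V(N, i) = max(K - S_T, 0):
  V(3,0) = 0.000000; V(3,1) = 0.000000; V(3,2) = 2.851856; V(3,3) = 5.841624
Backward induction: V(k, i) = exp(-r*dt) * [p * V(k+1, i) + (1-p) * V(k+1, i+1)]; then take max(V_cont, immediate exercise) for American.
  V(2,0) = exp(-r*dt) * [p*0.000000 + (1-p)*0.000000] = 0.000000; exercise = 0.000000; V(2,0) = max -> 0.000000
  V(2,1) = exp(-r*dt) * [p*0.000000 + (1-p)*2.851856] = 1.487760; exercise = 0.820000; V(2,1) = max -> 1.487760
  V(2,2) = exp(-r*dt) * [p*2.851856 + (1-p)*5.841624] = 4.382245; exercise = 4.501803; V(2,2) = max -> 4.501803
  V(1,0) = exp(-r*dt) * [p*0.000000 + (1-p)*1.487760] = 0.776137; exercise = 0.000000; V(1,0) = max -> 0.776137
  V(1,1) = exp(-r*dt) * [p*1.487760 + (1-p)*4.501803] = 3.044835; exercise = 2.851856; V(1,1) = max -> 3.044835
  V(0,0) = exp(-r*dt) * [p*0.776137 + (1-p)*3.044835] = 1.951696; exercise = 0.820000; V(0,0) = max -> 1.951696

Answer: Price = V(0,0) = 1.9517


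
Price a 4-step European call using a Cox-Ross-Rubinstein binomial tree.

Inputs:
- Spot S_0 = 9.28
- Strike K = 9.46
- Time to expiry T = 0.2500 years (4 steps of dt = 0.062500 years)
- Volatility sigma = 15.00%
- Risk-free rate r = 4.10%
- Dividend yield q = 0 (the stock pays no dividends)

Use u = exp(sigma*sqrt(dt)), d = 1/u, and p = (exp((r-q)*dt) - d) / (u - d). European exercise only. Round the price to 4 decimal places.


dt = T/N = 0.062500
u = exp(sigma*sqrt(dt)) = 1.038212; d = 1/u = 0.963194
p = (exp((r-q)*dt) - d) / (u - d) = 0.524829
Discount per step: exp(-r*dt) = 0.997441
Stock lattice S(k, i) with i counting down-moves:
  k=0: S(0,0) = 9.2800
  k=1: S(1,0) = 9.6346; S(1,1) = 8.9384
  k=2: S(2,0) = 10.0028; S(2,1) = 9.2800; S(2,2) = 8.6095
  k=3: S(3,0) = 10.3850; S(3,1) = 9.6346; S(3,2) = 8.9384; S(3,3) = 8.2926
  k=4: S(4,0) = 10.7818; S(4,1) = 10.0028; S(4,2) = 9.2800; S(4,3) = 8.6095; S(4,4) = 7.9874
Terminal payoffs V(N, i) = max(S_T - K, 0):
  V(4,0) = 1.321822; V(4,1) = 0.542765; V(4,2) = 0.000000; V(4,3) = 0.000000; V(4,4) = 0.000000
Backward induction: V(k, i) = exp(-r*dt) * [p * V(k+1, i) + (1-p) * V(k+1, i+1)].
  V(3,0) = exp(-r*dt) * [p*1.321822 + (1-p)*0.542765] = 0.949201
  V(3,1) = exp(-r*dt) * [p*0.542765 + (1-p)*0.000000] = 0.284130
  V(3,2) = exp(-r*dt) * [p*0.000000 + (1-p)*0.000000] = 0.000000
  V(3,3) = exp(-r*dt) * [p*0.000000 + (1-p)*0.000000] = 0.000000
  V(2,0) = exp(-r*dt) * [p*0.949201 + (1-p)*0.284130] = 0.631557
  V(2,1) = exp(-r*dt) * [p*0.284130 + (1-p)*0.000000] = 0.148738
  V(2,2) = exp(-r*dt) * [p*0.000000 + (1-p)*0.000000] = 0.000000
  V(1,0) = exp(-r*dt) * [p*0.631557 + (1-p)*0.148738] = 0.401106
  V(1,1) = exp(-r*dt) * [p*0.148738 + (1-p)*0.000000] = 0.077862
  V(0,0) = exp(-r*dt) * [p*0.401106 + (1-p)*0.077862] = 0.246876

Answer: Price = V(0,0) = 0.2469


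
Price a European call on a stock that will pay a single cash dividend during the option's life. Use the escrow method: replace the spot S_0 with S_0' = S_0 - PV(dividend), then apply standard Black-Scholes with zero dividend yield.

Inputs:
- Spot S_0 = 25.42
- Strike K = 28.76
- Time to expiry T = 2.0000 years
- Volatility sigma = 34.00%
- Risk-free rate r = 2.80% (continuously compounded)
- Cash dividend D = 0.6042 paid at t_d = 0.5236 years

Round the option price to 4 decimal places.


PV(D) = D * exp(-r * t_d) = 0.6042 * 0.98544615 = 0.59540656
S_0' = S_0 - PV(D) = 25.4200 - 0.59540656 = 24.82459344
d1 = (ln(S_0'/K) + (r + sigma^2/2)*T) / (sigma*sqrt(T)) = 0.05084784
d2 = d1 - sigma*sqrt(T) = -0.42998477
exp(-rT) = 0.94553914
N(d1) = 0.52027662; N(d2) = 0.33360336
C = S_0' * N(d1) - K * exp(-rT) * N(d2) = 24.82459344 * 0.52027662 - 28.7600 * 0.94553914 * 0.33360336 = 3.8437

Answer: Price = 3.8437


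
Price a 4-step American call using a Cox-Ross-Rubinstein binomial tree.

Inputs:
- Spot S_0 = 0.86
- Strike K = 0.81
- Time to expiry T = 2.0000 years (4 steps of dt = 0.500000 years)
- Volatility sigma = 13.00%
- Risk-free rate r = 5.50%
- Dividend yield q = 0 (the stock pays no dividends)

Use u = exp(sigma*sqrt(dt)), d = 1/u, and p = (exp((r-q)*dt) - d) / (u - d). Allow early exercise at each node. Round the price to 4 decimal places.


dt = T/N = 0.500000
u = exp(sigma*sqrt(dt)) = 1.096281; d = 1/u = 0.912175
p = (exp((r-q)*dt) - d) / (u - d) = 0.628478
Discount per step: exp(-r*dt) = 0.972875
Stock lattice S(k, i) with i counting down-moves:
  k=0: S(0,0) = 0.8600
  k=1: S(1,0) = 0.9428; S(1,1) = 0.7845
  k=2: S(2,0) = 1.0336; S(2,1) = 0.8600; S(2,2) = 0.7156
  k=3: S(3,0) = 1.1331; S(3,1) = 0.9428; S(3,2) = 0.7845; S(3,3) = 0.6527
  k=4: S(4,0) = 1.2422; S(4,1) = 1.0336; S(4,2) = 0.8600; S(4,3) = 0.7156; S(4,4) = 0.5954
Terminal payoffs V(N, i) = max(S_T - K, 0):
  V(4,0) = 0.432186; V(4,1) = 0.223576; V(4,2) = 0.050000; V(4,3) = 0.000000; V(4,4) = 0.000000
Backward induction: V(k, i) = exp(-r*dt) * [p * V(k+1, i) + (1-p) * V(k+1, i+1)]; then take max(V_cont, immediate exercise) for American.
  V(3,0) = exp(-r*dt) * [p*0.432186 + (1-p)*0.223576] = 0.345062; exercise = 0.323090; V(3,0) = max -> 0.345062
  V(3,1) = exp(-r*dt) * [p*0.223576 + (1-p)*0.050000] = 0.154773; exercise = 0.132802; V(3,1) = max -> 0.154773
  V(3,2) = exp(-r*dt) * [p*0.050000 + (1-p)*0.000000] = 0.030572; exercise = 0.000000; V(3,2) = max -> 0.030572
  V(3,3) = exp(-r*dt) * [p*0.000000 + (1-p)*0.000000] = 0.000000; exercise = 0.000000; V(3,3) = max -> 0.000000
  V(2,0) = exp(-r*dt) * [p*0.345062 + (1-p)*0.154773] = 0.266923; exercise = 0.223576; V(2,0) = max -> 0.266923
  V(2,1) = exp(-r*dt) * [p*0.154773 + (1-p)*0.030572] = 0.105683; exercise = 0.050000; V(2,1) = max -> 0.105683
  V(2,2) = exp(-r*dt) * [p*0.030572 + (1-p)*0.000000] = 0.018692; exercise = 0.000000; V(2,2) = max -> 0.018692
  V(1,0) = exp(-r*dt) * [p*0.266923 + (1-p)*0.105683] = 0.201404; exercise = 0.132802; V(1,0) = max -> 0.201404
  V(1,1) = exp(-r*dt) * [p*0.105683 + (1-p)*0.018692] = 0.071374; exercise = 0.000000; V(1,1) = max -> 0.071374
  V(0,0) = exp(-r*dt) * [p*0.201404 + (1-p)*0.071374] = 0.148942; exercise = 0.050000; V(0,0) = max -> 0.148942

Answer: Price = V(0,0) = 0.1489
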